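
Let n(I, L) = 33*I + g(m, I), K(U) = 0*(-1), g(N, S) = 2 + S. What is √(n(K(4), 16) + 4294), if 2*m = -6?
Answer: 2*√1074 ≈ 65.544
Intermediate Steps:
m = -3 (m = (½)*(-6) = -3)
K(U) = 0
n(I, L) = 2 + 34*I (n(I, L) = 33*I + (2 + I) = 2 + 34*I)
√(n(K(4), 16) + 4294) = √((2 + 34*0) + 4294) = √((2 + 0) + 4294) = √(2 + 4294) = √4296 = 2*√1074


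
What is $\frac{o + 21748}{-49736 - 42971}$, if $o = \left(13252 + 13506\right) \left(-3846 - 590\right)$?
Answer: $\frac{118676740}{92707} \approx 1280.1$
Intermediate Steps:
$o = -118698488$ ($o = 26758 \left(-4436\right) = -118698488$)
$\frac{o + 21748}{-49736 - 42971} = \frac{-118698488 + 21748}{-49736 - 42971} = - \frac{118676740}{-92707} = \left(-118676740\right) \left(- \frac{1}{92707}\right) = \frac{118676740}{92707}$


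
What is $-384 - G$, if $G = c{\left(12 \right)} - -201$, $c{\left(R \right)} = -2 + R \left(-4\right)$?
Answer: $-535$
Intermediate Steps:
$c{\left(R \right)} = -2 - 4 R$
$G = 151$ ($G = \left(-2 - 48\right) - -201 = \left(-2 - 48\right) + 201 = -50 + 201 = 151$)
$-384 - G = -384 - 151 = -535$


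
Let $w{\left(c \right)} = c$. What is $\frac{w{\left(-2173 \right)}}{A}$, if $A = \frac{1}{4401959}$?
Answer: $-9565456907$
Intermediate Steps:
$A = \frac{1}{4401959} \approx 2.2717 \cdot 10^{-7}$
$\frac{w{\left(-2173 \right)}}{A} = - 2173 \frac{1}{\frac{1}{4401959}} = \left(-2173\right) 4401959 = -9565456907$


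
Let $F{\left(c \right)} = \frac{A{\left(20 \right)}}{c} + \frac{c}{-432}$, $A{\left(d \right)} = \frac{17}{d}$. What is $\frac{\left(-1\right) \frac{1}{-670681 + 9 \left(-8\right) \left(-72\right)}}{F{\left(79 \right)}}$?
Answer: $- \frac{170640}{19544981393} \approx -8.7306 \cdot 10^{-6}$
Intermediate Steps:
$F{\left(c \right)} = - \frac{c}{432} + \frac{17}{20 c}$ ($F{\left(c \right)} = \frac{17 \cdot \frac{1}{20}}{c} + \frac{c}{-432} = \frac{17 \cdot \frac{1}{20}}{c} + c \left(- \frac{1}{432}\right) = \frac{17}{20 c} - \frac{c}{432} = - \frac{c}{432} + \frac{17}{20 c}$)
$\frac{\left(-1\right) \frac{1}{-670681 + 9 \left(-8\right) \left(-72\right)}}{F{\left(79 \right)}} = \frac{\left(-1\right) \frac{1}{-670681 + 9 \left(-8\right) \left(-72\right)}}{\left(- \frac{1}{432}\right) 79 + \frac{17}{20 \cdot 79}} = \frac{\left(-1\right) \frac{1}{-670681 - -5184}}{- \frac{79}{432} + \frac{17}{20} \cdot \frac{1}{79}} = \frac{\left(-1\right) \frac{1}{-670681 + 5184}}{- \frac{79}{432} + \frac{17}{1580}} = \frac{\left(-1\right) \frac{1}{-665497}}{- \frac{29369}{170640}} = \left(-1\right) \left(- \frac{1}{665497}\right) \left(- \frac{170640}{29369}\right) = \frac{1}{665497} \left(- \frac{170640}{29369}\right) = - \frac{170640}{19544981393}$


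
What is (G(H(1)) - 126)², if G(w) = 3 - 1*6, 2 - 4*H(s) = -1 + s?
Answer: 16641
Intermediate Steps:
H(s) = ¾ - s/4 (H(s) = ½ - (-1 + s)/4 = ½ + (¼ - s/4) = ¾ - s/4)
G(w) = -3 (G(w) = 3 - 6 = -3)
(G(H(1)) - 126)² = (-3 - 126)² = (-129)² = 16641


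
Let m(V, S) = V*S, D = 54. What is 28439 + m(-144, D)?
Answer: 20663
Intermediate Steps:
m(V, S) = S*V
28439 + m(-144, D) = 28439 + 54*(-144) = 28439 - 7776 = 20663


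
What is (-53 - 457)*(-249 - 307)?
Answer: 283560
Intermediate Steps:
(-53 - 457)*(-249 - 307) = -510*(-556) = 283560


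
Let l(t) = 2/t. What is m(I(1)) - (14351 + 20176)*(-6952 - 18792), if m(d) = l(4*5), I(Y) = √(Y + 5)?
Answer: 8888630881/10 ≈ 8.8886e+8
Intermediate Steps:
I(Y) = √(5 + Y)
m(d) = ⅒ (m(d) = 2/((4*5)) = 2/20 = 2*(1/20) = ⅒)
m(I(1)) - (14351 + 20176)*(-6952 - 18792) = ⅒ - (14351 + 20176)*(-6952 - 18792) = ⅒ - 34527*(-25744) = ⅒ - 1*(-888863088) = ⅒ + 888863088 = 8888630881/10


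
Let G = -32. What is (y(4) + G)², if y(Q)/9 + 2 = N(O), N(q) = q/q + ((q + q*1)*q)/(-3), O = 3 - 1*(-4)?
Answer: 112225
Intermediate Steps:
O = 7 (O = 3 + 4 = 7)
N(q) = 1 - 2*q²/3 (N(q) = 1 + ((q + q)*q)*(-⅓) = 1 + ((2*q)*q)*(-⅓) = 1 + (2*q²)*(-⅓) = 1 - 2*q²/3)
y(Q) = -303 (y(Q) = -18 + 9*(1 - ⅔*7²) = -18 + 9*(1 - ⅔*49) = -18 + 9*(1 - 98/3) = -18 + 9*(-95/3) = -18 - 285 = -303)
(y(4) + G)² = (-303 - 32)² = (-335)² = 112225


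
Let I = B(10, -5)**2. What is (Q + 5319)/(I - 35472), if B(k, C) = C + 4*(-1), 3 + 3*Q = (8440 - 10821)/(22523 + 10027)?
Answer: -519300319/3455931150 ≈ -0.15026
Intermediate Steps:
Q = -100031/97650 (Q = -1 + ((8440 - 10821)/(22523 + 10027))/3 = -1 + (-2381/32550)/3 = -1 + (-2381*1/32550)/3 = -1 + (1/3)*(-2381/32550) = -1 - 2381/97650 = -100031/97650 ≈ -1.0244)
B(k, C) = -4 + C (B(k, C) = C - 4 = -4 + C)
I = 81 (I = (-4 - 5)**2 = (-9)**2 = 81)
(Q + 5319)/(I - 35472) = (-100031/97650 + 5319)/(81 - 35472) = (519300319/97650)/(-35391) = (519300319/97650)*(-1/35391) = -519300319/3455931150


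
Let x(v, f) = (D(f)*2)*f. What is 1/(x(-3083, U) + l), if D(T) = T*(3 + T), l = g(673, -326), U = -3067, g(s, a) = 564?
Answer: -1/57642964028 ≈ -1.7348e-11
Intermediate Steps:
l = 564
x(v, f) = 2*f²*(3 + f) (x(v, f) = ((f*(3 + f))*2)*f = (2*f*(3 + f))*f = 2*f²*(3 + f))
1/(x(-3083, U) + l) = 1/(2*(-3067)²*(3 - 3067) + 564) = 1/(2*9406489*(-3064) + 564) = 1/(-57642964592 + 564) = 1/(-57642964028) = -1/57642964028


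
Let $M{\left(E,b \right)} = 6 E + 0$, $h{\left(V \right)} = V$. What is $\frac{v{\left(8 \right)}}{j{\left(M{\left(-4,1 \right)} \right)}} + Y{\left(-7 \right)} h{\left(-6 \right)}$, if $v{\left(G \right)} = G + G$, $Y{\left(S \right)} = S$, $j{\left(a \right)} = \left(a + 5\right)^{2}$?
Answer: $\frac{15178}{361} \approx 42.044$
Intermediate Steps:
$M{\left(E,b \right)} = 6 E$
$j{\left(a \right)} = \left(5 + a\right)^{2}$
$v{\left(G \right)} = 2 G$
$\frac{v{\left(8 \right)}}{j{\left(M{\left(-4,1 \right)} \right)}} + Y{\left(-7 \right)} h{\left(-6 \right)} = \frac{2 \cdot 8}{\left(5 + 6 \left(-4\right)\right)^{2}} - -42 = \frac{16}{\left(5 - 24\right)^{2}} + 42 = \frac{16}{\left(-19\right)^{2}} + 42 = \frac{16}{361} + 42 = \frac{15178}{361}$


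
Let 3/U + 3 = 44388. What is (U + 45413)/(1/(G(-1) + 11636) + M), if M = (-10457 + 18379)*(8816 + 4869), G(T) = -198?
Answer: 7685024473168/18346139924904495 ≈ 0.00041889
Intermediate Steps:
U = 1/14795 (U = 3/(-3 + 44388) = 3/44385 = 3*(1/44385) = 1/14795 ≈ 6.7590e-5)
M = 108412570 (M = 7922*13685 = 108412570)
(U + 45413)/(1/(G(-1) + 11636) + M) = (1/14795 + 45413)/(1/(-198 + 11636) + 108412570) = 671885336/(14795*(1/11438 + 108412570)) = 671885336/(14795*(1240022975661/11438)) = (671885336/14795)*(11438/1240022975661) = 7685024473168/18346139924904495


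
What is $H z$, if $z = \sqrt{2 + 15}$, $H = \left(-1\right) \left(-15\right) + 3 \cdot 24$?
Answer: $87 \sqrt{17} \approx 358.71$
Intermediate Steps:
$H = 87$ ($H = 15 + 72 = 87$)
$z = \sqrt{17} \approx 4.1231$
$H z = 87 \sqrt{17}$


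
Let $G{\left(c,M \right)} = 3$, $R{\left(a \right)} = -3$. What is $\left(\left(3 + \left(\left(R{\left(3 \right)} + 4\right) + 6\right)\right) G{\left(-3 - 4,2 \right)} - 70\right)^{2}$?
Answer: $1600$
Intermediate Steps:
$\left(\left(3 + \left(\left(R{\left(3 \right)} + 4\right) + 6\right)\right) G{\left(-3 - 4,2 \right)} - 70\right)^{2} = \left(\left(3 + \left(\left(-3 + 4\right) + 6\right)\right) 3 - 70\right)^{2} = \left(\left(3 + \left(1 + 6\right)\right) 3 - 70\right)^{2} = \left(\left(3 + 7\right) 3 - 70\right)^{2} = \left(10 \cdot 3 - 70\right)^{2} = \left(30 - 70\right)^{2} = \left(-40\right)^{2} = 1600$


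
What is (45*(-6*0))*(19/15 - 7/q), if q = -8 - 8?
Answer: 0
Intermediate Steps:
q = -16
(45*(-6*0))*(19/15 - 7/q) = (45*(-6*0))*(19/15 - 7/(-16)) = (45*0)*(19*(1/15) - 7*(-1/16)) = 0*(19/15 + 7/16) = 0*(409/240) = 0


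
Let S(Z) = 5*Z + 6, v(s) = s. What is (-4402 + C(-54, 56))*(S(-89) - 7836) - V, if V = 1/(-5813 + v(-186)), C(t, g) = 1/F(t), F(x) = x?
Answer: 11800284808079/323946 ≈ 3.6427e+7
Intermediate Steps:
S(Z) = 6 + 5*Z
C(t, g) = 1/t
V = -1/5999 (V = 1/(-5813 - 186) = 1/(-5999) = -1/5999 ≈ -0.00016669)
(-4402 + C(-54, 56))*(S(-89) - 7836) - V = (-4402 + 1/(-54))*((6 + 5*(-89)) - 7836) - 1*(-1/5999) = (-4402 - 1/54)*((6 - 445) - 7836) + 1/5999 = -237709*(-439 - 7836)/54 + 1/5999 = -237709/54*(-8275) + 1/5999 = 1967041975/54 + 1/5999 = 11800284808079/323946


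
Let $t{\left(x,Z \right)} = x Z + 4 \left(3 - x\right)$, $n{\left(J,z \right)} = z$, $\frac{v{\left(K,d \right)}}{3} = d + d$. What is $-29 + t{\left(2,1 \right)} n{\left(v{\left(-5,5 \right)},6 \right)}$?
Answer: $7$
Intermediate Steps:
$v{\left(K,d \right)} = 6 d$ ($v{\left(K,d \right)} = 3 \left(d + d\right) = 3 \cdot 2 d = 6 d$)
$t{\left(x,Z \right)} = 12 - 4 x + Z x$ ($t{\left(x,Z \right)} = Z x - \left(-12 + 4 x\right) = 12 - 4 x + Z x$)
$-29 + t{\left(2,1 \right)} n{\left(v{\left(-5,5 \right)},6 \right)} = -29 + \left(12 - 8 + 1 \cdot 2\right) 6 = -29 + \left(12 - 8 + 2\right) 6 = -29 + 6 \cdot 6 = -29 + 36 = 7$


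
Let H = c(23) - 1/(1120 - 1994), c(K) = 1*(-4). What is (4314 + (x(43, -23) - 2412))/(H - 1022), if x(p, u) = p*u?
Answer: -797962/896723 ≈ -0.88986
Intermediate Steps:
c(K) = -4
H = -3495/874 (H = -4 - 1/(1120 - 1994) = -4 - 1/(-874) = -4 - 1*(-1/874) = -4 + 1/874 = -3495/874 ≈ -3.9989)
(4314 + (x(43, -23) - 2412))/(H - 1022) = (4314 + (43*(-23) - 2412))/(-3495/874 - 1022) = (4314 + (-989 - 2412))/(-896723/874) = (4314 - 3401)*(-874/896723) = 913*(-874/896723) = -797962/896723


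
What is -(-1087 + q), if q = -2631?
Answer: 3718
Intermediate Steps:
-(-1087 + q) = -(-1087 - 2631) = -1*(-3718) = 3718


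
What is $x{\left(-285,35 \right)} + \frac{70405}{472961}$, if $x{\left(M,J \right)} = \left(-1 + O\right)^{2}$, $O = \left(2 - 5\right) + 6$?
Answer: $\frac{1962249}{472961} \approx 4.1489$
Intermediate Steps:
$O = 3$ ($O = \left(2 - 5\right) + 6 = -3 + 6 = 3$)
$x{\left(M,J \right)} = 4$ ($x{\left(M,J \right)} = \left(-1 + 3\right)^{2} = 2^{2} = 4$)
$x{\left(-285,35 \right)} + \frac{70405}{472961} = 4 + \frac{70405}{472961} = \frac{1962249}{472961}$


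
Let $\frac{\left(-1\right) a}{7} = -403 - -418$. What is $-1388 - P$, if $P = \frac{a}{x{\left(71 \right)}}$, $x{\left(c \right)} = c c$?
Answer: $- \frac{6996803}{5041} \approx -1388.0$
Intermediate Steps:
$x{\left(c \right)} = c^{2}$
$a = -105$ ($a = - 7 \left(-403 - -418\right) = - 7 \left(-403 + 418\right) = \left(-7\right) 15 = -105$)
$P = - \frac{105}{5041}$ ($P = - \frac{105}{71^{2}} = - \frac{105}{5041} \approx -0.020829$)
$-1388 - P = -1388 - - \frac{105}{5041} = -1388 + \frac{105}{5041} = - \frac{6996803}{5041}$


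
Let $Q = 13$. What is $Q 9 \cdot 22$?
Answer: $2574$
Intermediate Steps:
$Q 9 \cdot 22 = 13 \cdot 9 \cdot 22 = 117 \cdot 22 = 2574$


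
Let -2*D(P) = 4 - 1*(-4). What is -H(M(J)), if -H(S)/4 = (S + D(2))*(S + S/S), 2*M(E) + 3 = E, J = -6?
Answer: 119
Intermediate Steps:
D(P) = -4 (D(P) = -(4 - 1*(-4))/2 = -(4 + 4)/2 = -½*8 = -4)
M(E) = -3/2 + E/2
H(S) = -4*(1 + S)*(-4 + S) (H(S) = -4*(S - 4)*(S + S/S) = -4*(-4 + S)*(S + 1) = -4*(-4 + S)*(1 + S) = -4*(1 + S)*(-4 + S))
-H(M(J)) = -(16 - 4*(-3/2 + (½)*(-6))² + 12*(-3/2 + (½)*(-6))) = -(16 - 4*(-3/2 - 3)² + 12*(-3/2 - 3)) = -(16 - 4*(-9/2)² + 12*(-9/2)) = -(16 - 4*81/4 - 54) = -(16 - 81 - 54) = -1*(-119) = 119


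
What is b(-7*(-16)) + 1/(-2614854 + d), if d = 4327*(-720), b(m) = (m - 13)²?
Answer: 56162611493/5730294 ≈ 9801.0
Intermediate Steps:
b(m) = (-13 + m)²
d = -3115440
b(-7*(-16)) + 1/(-2614854 + d) = (-13 - 7*(-16))² + 1/(-2614854 - 3115440) = (-13 + 112)² + 1/(-5730294) = 99² - 1/5730294 = 9801 - 1/5730294 = 56162611493/5730294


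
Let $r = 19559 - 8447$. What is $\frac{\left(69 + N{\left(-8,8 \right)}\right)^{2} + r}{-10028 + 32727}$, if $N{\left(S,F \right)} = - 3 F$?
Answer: $\frac{13137}{22699} \approx 0.57875$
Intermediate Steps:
$r = 11112$
$\frac{\left(69 + N{\left(-8,8 \right)}\right)^{2} + r}{-10028 + 32727} = \frac{\left(69 - 24\right)^{2} + 11112}{-10028 + 32727} = \frac{\left(69 - 24\right)^{2} + 11112}{22699} = \left(45^{2} + 11112\right) \frac{1}{22699} = \left(2025 + 11112\right) \frac{1}{22699} = 13137 \cdot \frac{1}{22699} = \frac{13137}{22699}$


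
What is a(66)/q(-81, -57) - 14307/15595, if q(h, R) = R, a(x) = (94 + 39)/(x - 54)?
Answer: -624217/561420 ≈ -1.1119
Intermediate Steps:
a(x) = 133/(-54 + x)
a(66)/q(-81, -57) - 14307/15595 = (133/(-54 + 66))/(-57) - 14307/15595 = (133/12)*(-1/57) - 14307*1/15595 = (133*(1/12))*(-1/57) - 14307/15595 = (133/12)*(-1/57) - 14307/15595 = -7/36 - 14307/15595 = -624217/561420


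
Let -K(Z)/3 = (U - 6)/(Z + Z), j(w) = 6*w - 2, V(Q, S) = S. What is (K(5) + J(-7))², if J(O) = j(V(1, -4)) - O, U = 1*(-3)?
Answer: 26569/100 ≈ 265.69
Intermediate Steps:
U = -3
j(w) = -2 + 6*w
K(Z) = 27/(2*Z) (K(Z) = -3*(-3 - 6)/(Z + Z) = -(-27)/(2*Z) = 27/(2*Z))
J(O) = -26 - O (J(O) = (-2 + 6*(-4)) - O = (-2 - 24) - O = -26 - O)
(K(5) + J(-7))² = ((27/2)/5 + (-26 - 1*(-7)))² = ((27/2)*(⅕) + (-26 + 7))² = (27/10 - 19)² = (-163/10)² = 26569/100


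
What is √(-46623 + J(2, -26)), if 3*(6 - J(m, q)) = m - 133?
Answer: 2*I*√104790/3 ≈ 215.81*I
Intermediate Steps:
J(m, q) = 151/3 - m/3 (J(m, q) = 6 - (m - 133)/3 = 6 - (-133 + m)/3 = 6 + (133/3 - m/3) = 151/3 - m/3)
√(-46623 + J(2, -26)) = √(-46623 + (151/3 - ⅓*2)) = √(-46623 + (151/3 - ⅔)) = √(-46623 + 149/3) = √(-139720/3) = 2*I*√104790/3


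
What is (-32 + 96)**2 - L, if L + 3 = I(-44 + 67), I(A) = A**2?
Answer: 3570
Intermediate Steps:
L = 526 (L = -3 + (-44 + 67)**2 = -3 + 23**2 = -3 + 529 = 526)
(-32 + 96)**2 - L = (-32 + 96)**2 - 1*526 = 64**2 - 526 = 4096 - 526 = 3570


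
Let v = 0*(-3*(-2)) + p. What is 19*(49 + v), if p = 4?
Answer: 1007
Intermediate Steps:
v = 4 (v = 0*(-3*(-2)) + 4 = 0*6 + 4 = 0 + 4 = 4)
19*(49 + v) = 19*(49 + 4) = 19*53 = 1007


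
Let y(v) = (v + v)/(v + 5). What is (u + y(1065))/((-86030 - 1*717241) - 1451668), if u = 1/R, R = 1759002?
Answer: -374667533/424409316563946 ≈ -8.8280e-7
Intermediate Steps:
u = 1/1759002 ≈ 5.6850e-7
y(v) = 2*v/(5 + v) (y(v) = (2*v)/(5 + v) = 2*v/(5 + v))
(u + y(1065))/((-86030 - 1*717241) - 1451668) = (1/1759002 + 2*1065/(5 + 1065))/((-86030 - 1*717241) - 1451668) = (1/1759002 + 2*1065/1070)/((-86030 - 717241) - 1451668) = (1/1759002 + 2*1065*(1/1070))/(-803271 - 1451668) = (1/1759002 + 213/107)/(-2254939) = (374667533/188213214)*(-1/2254939) = -374667533/424409316563946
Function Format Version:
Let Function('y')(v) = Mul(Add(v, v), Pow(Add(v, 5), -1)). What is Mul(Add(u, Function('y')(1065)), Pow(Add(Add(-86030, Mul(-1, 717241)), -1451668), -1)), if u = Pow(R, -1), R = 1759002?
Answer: Rational(-374667533, 424409316563946) ≈ -8.8280e-7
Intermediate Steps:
u = Rational(1, 1759002) (u = Pow(1759002, -1) = Rational(1, 1759002) ≈ 5.6850e-7)
Function('y')(v) = Mul(2, v, Pow(Add(5, v), -1)) (Function('y')(v) = Mul(Mul(2, v), Pow(Add(5, v), -1)) = Mul(2, v, Pow(Add(5, v), -1)))
Mul(Add(u, Function('y')(1065)), Pow(Add(Add(-86030, Mul(-1, 717241)), -1451668), -1)) = Mul(Add(Rational(1, 1759002), Mul(2, 1065, Pow(Add(5, 1065), -1))), Pow(Add(Add(-86030, Mul(-1, 717241)), -1451668), -1)) = Mul(Add(Rational(1, 1759002), Mul(2, 1065, Pow(1070, -1))), Pow(Add(Add(-86030, -717241), -1451668), -1)) = Mul(Add(Rational(1, 1759002), Mul(2, 1065, Rational(1, 1070))), Pow(Add(-803271, -1451668), -1)) = Mul(Add(Rational(1, 1759002), Rational(213, 107)), Pow(-2254939, -1)) = Mul(Rational(374667533, 188213214), Rational(-1, 2254939)) = Rational(-374667533, 424409316563946)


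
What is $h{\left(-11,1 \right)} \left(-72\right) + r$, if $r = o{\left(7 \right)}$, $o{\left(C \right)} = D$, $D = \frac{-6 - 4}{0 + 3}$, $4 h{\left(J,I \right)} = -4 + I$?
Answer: $\frac{152}{3} \approx 50.667$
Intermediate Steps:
$h{\left(J,I \right)} = -1 + \frac{I}{4}$ ($h{\left(J,I \right)} = \frac{-4 + I}{4} = -1 + \frac{I}{4}$)
$D = - \frac{10}{3} \approx -3.3333$
$o{\left(C \right)} = - \frac{10}{3}$
$r = - \frac{10}{3} \approx -3.3333$
$h{\left(-11,1 \right)} \left(-72\right) + r = \left(-1 + \frac{1}{4} \cdot 1\right) \left(-72\right) - \frac{10}{3} = \left(-1 + \frac{1}{4}\right) \left(-72\right) - \frac{10}{3} = \left(- \frac{3}{4}\right) \left(-72\right) - \frac{10}{3} = 54 - \frac{10}{3} = \frac{152}{3}$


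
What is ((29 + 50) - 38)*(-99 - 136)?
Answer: -9635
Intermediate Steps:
((29 + 50) - 38)*(-99 - 136) = (79 - 38)*(-235) = 41*(-235) = -9635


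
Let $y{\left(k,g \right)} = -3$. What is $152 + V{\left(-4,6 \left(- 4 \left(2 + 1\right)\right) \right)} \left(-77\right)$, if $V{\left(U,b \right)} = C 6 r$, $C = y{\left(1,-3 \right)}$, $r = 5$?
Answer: $7082$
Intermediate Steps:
$C = -3$
$V{\left(U,b \right)} = -90$ ($V{\left(U,b \right)} = \left(-3\right) 6 \cdot 5 = \left(-18\right) 5 = -90$)
$152 + V{\left(-4,6 \left(- 4 \left(2 + 1\right)\right) \right)} \left(-77\right) = 152 - -6930 = 152 + 6930 = 7082$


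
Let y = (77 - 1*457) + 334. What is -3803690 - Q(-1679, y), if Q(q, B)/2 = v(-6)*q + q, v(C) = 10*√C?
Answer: -3800332 + 33580*I*√6 ≈ -3.8003e+6 + 82254.0*I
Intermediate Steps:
y = -46 (y = (77 - 457) + 334 = -380 + 334 = -46)
Q(q, B) = 2*q + 20*I*q*√6 (Q(q, B) = 2*((10*√(-6))*q + q) = 2*((10*(I*√6))*q + q) = 2*((10*I*√6)*q + q) = 2*(10*I*q*√6 + q) = 2*(q + 10*I*q*√6) = 2*q + 20*I*q*√6)
-3803690 - Q(-1679, y) = -3803690 - 2*(-1679)*(1 + 10*I*√6) = -3803690 - (-3358 - 33580*I*√6) = -3803690 + (3358 + 33580*I*√6) = -3800332 + 33580*I*√6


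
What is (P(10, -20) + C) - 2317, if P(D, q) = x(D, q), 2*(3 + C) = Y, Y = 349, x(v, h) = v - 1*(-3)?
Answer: -4265/2 ≈ -2132.5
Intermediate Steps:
x(v, h) = 3 + v (x(v, h) = v + 3 = 3 + v)
C = 343/2 (C = -3 + (1/2)*349 = -3 + 349/2 = 343/2 ≈ 171.50)
P(D, q) = 3 + D
(P(10, -20) + C) - 2317 = ((3 + 10) + 343/2) - 2317 = (13 + 343/2) - 2317 = 369/2 - 2317 = -4265/2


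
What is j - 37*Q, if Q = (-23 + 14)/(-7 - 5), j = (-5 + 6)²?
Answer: -107/4 ≈ -26.750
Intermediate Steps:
j = 1 (j = 1² = 1)
Q = ¾ (Q = -9/(-12) = -9*(-1/12) = ¾ ≈ 0.75000)
j - 37*Q = 1 - 37*¾ = 1 - 111/4 = -107/4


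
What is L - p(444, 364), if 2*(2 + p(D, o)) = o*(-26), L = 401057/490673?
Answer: 2323247039/490673 ≈ 4734.8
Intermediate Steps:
L = 401057/490673 (L = 401057*(1/490673) = 401057/490673 ≈ 0.81736)
p(D, o) = -2 - 13*o (p(D, o) = -2 + (o*(-26))/2 = -2 + (-26*o)/2 = -2 - 13*o)
L - p(444, 364) = 401057/490673 - (-2 - 13*364) = 401057/490673 - (-2 - 4732) = 401057/490673 - 1*(-4734) = 401057/490673 + 4734 = 2323247039/490673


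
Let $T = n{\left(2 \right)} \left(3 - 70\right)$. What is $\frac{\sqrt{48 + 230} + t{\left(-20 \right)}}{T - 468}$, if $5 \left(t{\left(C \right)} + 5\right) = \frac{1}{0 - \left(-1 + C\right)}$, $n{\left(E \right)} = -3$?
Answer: $\frac{524}{28035} - \frac{\sqrt{278}}{267} \approx -0.043756$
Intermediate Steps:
$t{\left(C \right)} = -5 + \frac{1}{5 \left(1 - C\right)}$ ($t{\left(C \right)} = -5 + \frac{1}{5 \left(0 - \left(-1 + C\right)\right)} = -5 + \frac{1}{5 \left(1 - C\right)}$)
$T = 201$ ($T = - 3 \left(3 - 70\right) = \left(-3\right) \left(-67\right) = 201$)
$\frac{\sqrt{48 + 230} + t{\left(-20 \right)}}{T - 468} = \frac{\sqrt{48 + 230} + \frac{24 - -500}{5 \left(-1 - 20\right)}}{201 - 468} = \frac{\sqrt{278} + \frac{24 + 500}{5 \left(-21\right)}}{-267} = \left(\sqrt{278} + \frac{1}{5} \left(- \frac{1}{21}\right) 524\right) \left(- \frac{1}{267}\right) = \left(\sqrt{278} - \frac{524}{105}\right) \left(- \frac{1}{267}\right) = \left(- \frac{524}{105} + \sqrt{278}\right) \left(- \frac{1}{267}\right) = \frac{524}{28035} - \frac{\sqrt{278}}{267}$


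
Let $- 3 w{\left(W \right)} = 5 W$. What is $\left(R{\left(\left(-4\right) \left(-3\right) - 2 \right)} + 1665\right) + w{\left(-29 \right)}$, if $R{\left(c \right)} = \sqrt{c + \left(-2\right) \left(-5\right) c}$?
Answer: $\frac{5140}{3} + \sqrt{110} \approx 1723.8$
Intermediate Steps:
$w{\left(W \right)} = - \frac{5 W}{3}$
$R{\left(c \right)} = \sqrt{11} \sqrt{c}$ ($R{\left(c \right)} = \sqrt{c + 10 c} = \sqrt{11 c} = \sqrt{11} \sqrt{c}$)
$\left(R{\left(\left(-4\right) \left(-3\right) - 2 \right)} + 1665\right) + w{\left(-29 \right)} = \left(\sqrt{11} \sqrt{\left(-4\right) \left(-3\right) - 2} + 1665\right) - - \frac{145}{3} = \left(\sqrt{11} \sqrt{12 - 2} + 1665\right) + \frac{145}{3} = \left(\sqrt{11} \sqrt{10} + 1665\right) + \frac{145}{3} = \left(\sqrt{110} + 1665\right) + \frac{145}{3} = \left(1665 + \sqrt{110}\right) + \frac{145}{3} = \frac{5140}{3} + \sqrt{110}$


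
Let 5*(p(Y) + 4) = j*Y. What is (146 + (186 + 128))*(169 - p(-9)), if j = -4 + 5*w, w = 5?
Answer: 96968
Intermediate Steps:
j = 21 (j = -4 + 5*5 = -4 + 25 = 21)
p(Y) = -4 + 21*Y/5 (p(Y) = -4 + (21*Y)/5 = -4 + 21*Y/5)
(146 + (186 + 128))*(169 - p(-9)) = (146 + (186 + 128))*(169 - (-4 + (21/5)*(-9))) = (146 + 314)*(169 - (-4 - 189/5)) = 460*(169 - 1*(-209/5)) = 460*(169 + 209/5) = 460*(1054/5) = 96968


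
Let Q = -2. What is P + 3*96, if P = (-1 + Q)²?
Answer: 297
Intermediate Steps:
P = 9 (P = (-1 - 2)² = (-3)² = 9)
P + 3*96 = 9 + 3*96 = 9 + 288 = 297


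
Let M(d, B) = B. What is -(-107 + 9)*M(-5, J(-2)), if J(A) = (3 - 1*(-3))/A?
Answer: -294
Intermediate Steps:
J(A) = 6/A (J(A) = (3 + 3)/A = 6/A)
-(-107 + 9)*M(-5, J(-2)) = -(-107 + 9)*6/(-2) = -(-98)*6*(-1/2) = -(-98)*(-3) = -1*294 = -294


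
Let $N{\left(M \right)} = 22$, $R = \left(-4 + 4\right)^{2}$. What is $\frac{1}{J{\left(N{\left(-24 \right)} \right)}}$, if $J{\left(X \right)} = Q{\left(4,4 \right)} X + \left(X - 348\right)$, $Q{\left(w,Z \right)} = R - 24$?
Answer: $- \frac{1}{854} \approx -0.001171$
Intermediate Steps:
$R = 0$ ($R = 0^{2} = 0$)
$Q{\left(w,Z \right)} = -24$ ($Q{\left(w,Z \right)} = 0 - 24 = -24$)
$J{\left(X \right)} = -348 - 23 X$ ($J{\left(X \right)} = - 24 X + \left(X - 348\right) = - 24 X + \left(-348 + X\right) = -348 - 23 X$)
$\frac{1}{J{\left(N{\left(-24 \right)} \right)}} = \frac{1}{-348 - 506} = \frac{1}{-854} = - \frac{1}{854}$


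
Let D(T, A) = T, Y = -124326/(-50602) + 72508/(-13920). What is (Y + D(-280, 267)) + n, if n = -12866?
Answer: -1157714476067/88047480 ≈ -13149.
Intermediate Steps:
Y = -242303987/88047480 (Y = -124326*(-1/50602) + 72508*(-1/13920) = 62163/25301 - 18127/3480 = -242303987/88047480 ≈ -2.7520)
(Y + D(-280, 267)) + n = (-242303987/88047480 - 280) - 12866 = -24895598387/88047480 - 12866 = -1157714476067/88047480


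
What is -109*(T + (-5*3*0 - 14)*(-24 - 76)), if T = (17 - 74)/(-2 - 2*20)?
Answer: -2138471/14 ≈ -1.5275e+5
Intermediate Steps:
T = 19/14 (T = -57/(-2 - 40) = -57/(-42) = -57*(-1/42) = 19/14 ≈ 1.3571)
-109*(T + (-5*3*0 - 14)*(-24 - 76)) = -109*(19/14 + (-5*3*0 - 14)*(-24 - 76)) = -109*(19/14 + (-15*0 - 14)*(-100)) = -109*(19/14 + (0 - 14)*(-100)) = -109*(19/14 - 14*(-100)) = -109*(19/14 + 1400) = -109*19619/14 = -2138471/14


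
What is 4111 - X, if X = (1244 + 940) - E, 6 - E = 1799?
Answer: 134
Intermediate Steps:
E = -1793 (E = 6 - 1*1799 = 6 - 1799 = -1793)
X = 3977 (X = (1244 + 940) - 1*(-1793) = 2184 + 1793 = 3977)
4111 - X = 4111 - 1*3977 = 4111 - 3977 = 134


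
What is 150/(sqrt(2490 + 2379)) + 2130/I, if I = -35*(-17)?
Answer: 426/119 + 50*sqrt(541)/541 ≈ 5.7295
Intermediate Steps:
I = 595
150/(sqrt(2490 + 2379)) + 2130/I = 150/(sqrt(2490 + 2379)) + 2130/595 = 150/(sqrt(4869)) + 2130*(1/595) = 150/((3*sqrt(541))) + 426/119 = 150*(sqrt(541)/1623) + 426/119 = 50*sqrt(541)/541 + 426/119 = 426/119 + 50*sqrt(541)/541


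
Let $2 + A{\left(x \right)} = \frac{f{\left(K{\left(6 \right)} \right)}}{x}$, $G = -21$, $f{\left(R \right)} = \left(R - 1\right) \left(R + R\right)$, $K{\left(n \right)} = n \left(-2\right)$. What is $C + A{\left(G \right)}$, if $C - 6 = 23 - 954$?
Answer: $- \frac{6593}{7} \approx -941.86$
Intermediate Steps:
$K{\left(n \right)} = - 2 n$
$f{\left(R \right)} = 2 R \left(-1 + R\right)$ ($f{\left(R \right)} = \left(-1 + R\right) 2 R = 2 R \left(-1 + R\right)$)
$A{\left(x \right)} = -2 + \frac{312}{x}$ ($A{\left(x \right)} = -2 + \frac{2 \left(\left(-2\right) 6\right) \left(-1 - 12\right)}{x} = -2 + \frac{2 \left(-12\right) \left(-1 - 12\right)}{x} = -2 + \frac{2 \left(-12\right) \left(-13\right)}{x} = -2 + \frac{312}{x}$)
$C = -925$ ($C = 6 + \left(23 - 954\right) = 6 - 931 = -925$)
$C + A{\left(G \right)} = -925 + \left(-2 + \frac{312}{-21}\right) = -925 + \left(-2 + 312 \left(- \frac{1}{21}\right)\right) = -925 - \frac{118}{7} = - \frac{6593}{7}$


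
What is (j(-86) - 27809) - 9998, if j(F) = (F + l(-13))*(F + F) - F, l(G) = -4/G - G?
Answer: -327833/13 ≈ -25218.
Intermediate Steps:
l(G) = -G - 4/G
j(F) = -F + 2*F*(173/13 + F) (j(F) = (F + (-1*(-13) - 4/(-13)))*(F + F) - F = (F + (13 - 4*(-1/13)))*(2*F) - F = (F + (13 + 4/13))*(2*F) - F = (F + 173/13)*(2*F) - F = (173/13 + F)*(2*F) - F = 2*F*(173/13 + F) - F = -F + 2*F*(173/13 + F))
(j(-86) - 27809) - 9998 = ((1/13)*(-86)*(333 + 26*(-86)) - 27809) - 9998 = ((1/13)*(-86)*(333 - 2236) - 27809) - 9998 = ((1/13)*(-86)*(-1903) - 27809) - 9998 = (163658/13 - 27809) - 9998 = -197859/13 - 9998 = -327833/13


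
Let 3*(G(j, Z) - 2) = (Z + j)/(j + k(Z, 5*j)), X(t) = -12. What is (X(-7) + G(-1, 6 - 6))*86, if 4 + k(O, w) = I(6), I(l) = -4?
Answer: -23134/27 ≈ -856.81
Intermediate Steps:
k(O, w) = -8 (k(O, w) = -4 - 4 = -8)
G(j, Z) = 2 + (Z + j)/(3*(-8 + j)) (G(j, Z) = 2 + ((Z + j)/(j - 8))/3 = 2 + ((Z + j)/(-8 + j))/3 = 2 + (Z + j)/(3*(-8 + j)))
(X(-7) + G(-1, 6 - 6))*86 = (-12 + (-48 + (6 - 6) + 7*(-1))/(3*(-8 - 1)))*86 = (-12 + (1/3)*(-48 + 0 - 7)/(-9))*86 = (-12 + (1/3)*(-1/9)*(-55))*86 = (-12 + 55/27)*86 = -269/27*86 = -23134/27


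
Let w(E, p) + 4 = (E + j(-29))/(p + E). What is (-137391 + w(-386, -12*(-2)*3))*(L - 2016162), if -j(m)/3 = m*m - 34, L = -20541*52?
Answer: 66527023331781/157 ≈ 4.2374e+11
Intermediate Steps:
L = -1068132
j(m) = 102 - 3*m² (j(m) = -3*(m*m - 34) = -3*(m² - 34) = -3*(-34 + m²) = 102 - 3*m²)
w(E, p) = -4 + (-2421 + E)/(E + p) (w(E, p) = -4 + (E + (102 - 3*(-29)²))/(p + E) = -4 + (E + (102 - 3*841))/(E + p) = -4 + (E + (102 - 2523))/(E + p) = -4 + (E - 2421)/(E + p) = -4 + (-2421 + E)/(E + p))
(-137391 + w(-386, -12*(-2)*3))*(L - 2016162) = (-137391 + (-2421 - 4*(-12*(-2))*3 - 3*(-386))/(-386 - 12*(-2)*3))*(-1068132 - 2016162) = (-137391 + (-2421 - 96*3 + 1158)/(-386 + 24*3))*(-3084294) = (-137391 + (-2421 - 4*72 + 1158)/(-386 + 72))*(-3084294) = (-137391 + (-2421 - 288 + 1158)/(-314))*(-3084294) = (-137391 - 1/314*(-1551))*(-3084294) = (-137391 + 1551/314)*(-3084294) = -43139223/314*(-3084294) = 66527023331781/157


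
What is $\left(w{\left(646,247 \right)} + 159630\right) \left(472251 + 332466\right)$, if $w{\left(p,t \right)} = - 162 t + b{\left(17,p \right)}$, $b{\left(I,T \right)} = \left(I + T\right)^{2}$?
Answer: $449985675645$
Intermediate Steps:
$w{\left(p,t \right)} = \left(17 + p\right)^{2} - 162 t$ ($w{\left(p,t \right)} = - 162 t + \left(17 + p\right)^{2} = \left(17 + p\right)^{2} - 162 t$)
$\left(w{\left(646,247 \right)} + 159630\right) \left(472251 + 332466\right) = \left(\left(\left(17 + 646\right)^{2} - 40014\right) + 159630\right) \left(472251 + 332466\right) = \left(\left(663^{2} - 40014\right) + 159630\right) 804717 = \left(\left(439569 - 40014\right) + 159630\right) 804717 = \left(399555 + 159630\right) 804717 = 559185 \cdot 804717 = 449985675645$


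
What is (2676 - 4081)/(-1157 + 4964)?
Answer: -1405/3807 ≈ -0.36906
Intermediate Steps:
(2676 - 4081)/(-1157 + 4964) = -1405/3807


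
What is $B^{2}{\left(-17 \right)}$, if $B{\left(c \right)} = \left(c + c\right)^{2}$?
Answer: $1336336$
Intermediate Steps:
$B{\left(c \right)} = 4 c^{2}$ ($B{\left(c \right)} = \left(2 c\right)^{2} = 4 c^{2}$)
$B^{2}{\left(-17 \right)} = \left(4 \left(-17\right)^{2}\right)^{2} = \left(4 \cdot 289\right)^{2} = 1156^{2} = 1336336$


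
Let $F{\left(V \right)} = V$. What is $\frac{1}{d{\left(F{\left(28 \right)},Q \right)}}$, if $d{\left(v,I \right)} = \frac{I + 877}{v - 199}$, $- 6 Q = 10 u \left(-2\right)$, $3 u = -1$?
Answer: $- \frac{1539}{7883} \approx -0.19523$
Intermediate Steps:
$u = - \frac{1}{3}$ ($u = \frac{1}{3} \left(-1\right) = - \frac{1}{3} \approx -0.33333$)
$Q = - \frac{10}{9}$ ($Q = - \frac{10 \left(- \frac{1}{3}\right) \left(-2\right)}{6} = - \frac{\left(- \frac{10}{3}\right) \left(-2\right)}{6} = \left(- \frac{1}{6}\right) \frac{20}{3} = - \frac{10}{9} \approx -1.1111$)
$d{\left(v,I \right)} = \frac{877 + I}{-199 + v}$
$\frac{1}{d{\left(F{\left(28 \right)},Q \right)}} = \frac{1}{\frac{1}{-199 + 28} \left(877 - \frac{10}{9}\right)} = \frac{1}{\frac{1}{-171} \cdot \frac{7883}{9}} = \frac{1}{\left(- \frac{1}{171}\right) \frac{7883}{9}} = \frac{1}{- \frac{7883}{1539}} = - \frac{1539}{7883}$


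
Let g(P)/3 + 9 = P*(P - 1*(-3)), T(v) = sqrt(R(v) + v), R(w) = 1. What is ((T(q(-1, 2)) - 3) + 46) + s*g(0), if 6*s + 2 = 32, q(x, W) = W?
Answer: -92 + sqrt(3) ≈ -90.268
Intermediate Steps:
s = 5 (s = -1/3 + (1/6)*32 = -1/3 + 16/3 = 5)
T(v) = sqrt(1 + v)
g(P) = -27 + 3*P*(3 + P) (g(P) = -27 + 3*(P*(P - 1*(-3))) = -27 + 3*(P*(P + 3)) = -27 + 3*(P*(3 + P)) = -27 + 3*P*(3 + P))
((T(q(-1, 2)) - 3) + 46) + s*g(0) = ((sqrt(1 + 2) - 3) + 46) + 5*(-27 + 3*0**2 + 9*0) = ((sqrt(3) - 3) + 46) + 5*(-27 + 3*0 + 0) = ((-3 + sqrt(3)) + 46) + 5*(-27 + 0 + 0) = (43 + sqrt(3)) + 5*(-27) = (43 + sqrt(3)) - 135 = -92 + sqrt(3)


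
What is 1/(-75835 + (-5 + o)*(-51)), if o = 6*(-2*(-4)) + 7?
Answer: -1/78385 ≈ -1.2758e-5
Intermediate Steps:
o = 55 (o = 6*8 + 7 = 48 + 7 = 55)
1/(-75835 + (-5 + o)*(-51)) = 1/(-75835 + (-5 + 55)*(-51)) = 1/(-75835 + 50*(-51)) = 1/(-75835 - 2550) = 1/(-78385) = -1/78385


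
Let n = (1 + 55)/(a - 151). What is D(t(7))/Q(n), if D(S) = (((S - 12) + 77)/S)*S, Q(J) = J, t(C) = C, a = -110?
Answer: -2349/7 ≈ -335.57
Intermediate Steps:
n = -56/261 (n = (1 + 55)/(-110 - 151) = 56/(-261) = 56*(-1/261) = -56/261 ≈ -0.21456)
D(S) = 65 + S (D(S) = (((-12 + S) + 77)/S)*S = ((65 + S)/S)*S = 65 + S)
D(t(7))/Q(n) = (65 + 7)/(-56/261) = 72*(-261/56) = -2349/7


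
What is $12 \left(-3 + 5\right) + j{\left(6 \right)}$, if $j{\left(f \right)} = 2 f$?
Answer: $36$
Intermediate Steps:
$12 \left(-3 + 5\right) + j{\left(6 \right)} = 12 \left(-3 + 5\right) + 2 \cdot 6 = 12 \cdot 2 + 12 = 24 + 12 = 36$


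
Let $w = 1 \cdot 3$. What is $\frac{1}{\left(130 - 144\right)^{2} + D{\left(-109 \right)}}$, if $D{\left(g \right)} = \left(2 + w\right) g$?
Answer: $- \frac{1}{349} \approx -0.0028653$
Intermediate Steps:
$w = 3$
$D{\left(g \right)} = 5 g$ ($D{\left(g \right)} = \left(2 + 3\right) g = 5 g$)
$\frac{1}{\left(130 - 144\right)^{2} + D{\left(-109 \right)}} = \frac{1}{\left(130 - 144\right)^{2} + 5 \left(-109\right)} = \frac{1}{\left(130 - 144\right)^{2} - 545} = \frac{1}{\left(-14\right)^{2} - 545} = \frac{1}{196 - 545} = \frac{1}{-349} = - \frac{1}{349}$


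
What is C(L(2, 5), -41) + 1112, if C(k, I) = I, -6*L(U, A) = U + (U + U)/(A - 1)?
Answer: 1071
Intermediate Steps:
L(U, A) = -U/6 - U/(3*(-1 + A)) (L(U, A) = -(U + (U + U)/(A - 1))/6 = -(U + (2*U)/(-1 + A))/6 = -(U + 2*U/(-1 + A))/6 = -U/6 - U/(3*(-1 + A)))
C(L(2, 5), -41) + 1112 = -41 + 1112 = 1071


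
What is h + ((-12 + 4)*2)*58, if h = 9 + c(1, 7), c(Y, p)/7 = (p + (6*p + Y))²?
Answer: 16581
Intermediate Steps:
c(Y, p) = 7*(Y + 7*p)² (c(Y, p) = 7*(p + (6*p + Y))² = 7*(p + (Y + 6*p))² = 7*(Y + 7*p)²)
h = 17509 (h = 9 + 7*(1 + 7*7)² = 9 + 7*(1 + 49)² = 9 + 7*50² = 9 + 7*2500 = 9 + 17500 = 17509)
h + ((-12 + 4)*2)*58 = 17509 + ((-12 + 4)*2)*58 = 17509 - 8*2*58 = 17509 - 16*58 = 17509 - 928 = 16581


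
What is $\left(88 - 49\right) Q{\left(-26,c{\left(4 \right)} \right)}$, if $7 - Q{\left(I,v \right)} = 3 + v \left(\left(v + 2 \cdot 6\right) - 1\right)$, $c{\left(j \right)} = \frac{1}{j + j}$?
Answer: $\frac{6513}{64} \approx 101.77$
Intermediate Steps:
$c{\left(j \right)} = \frac{1}{2 j}$
$Q{\left(I,v \right)} = 4 - v \left(11 + v\right)$ ($Q{\left(I,v \right)} = 7 - \left(3 + v \left(\left(v + 2 \cdot 6\right) - 1\right)\right) = 7 - \left(3 + v \left(\left(v + 12\right) - 1\right)\right) = 7 - \left(3 + v \left(\left(12 + v\right) - 1\right)\right) = 7 - \left(3 + v \left(11 + v\right)\right) = 4 - v \left(11 + v\right)$)
$\left(88 - 49\right) Q{\left(-26,c{\left(4 \right)} \right)} = \left(88 - 49\right) \left(4 - \left(\frac{1}{2 \cdot 4}\right)^{2} - 11 \frac{1}{2 \cdot 4}\right) = 39 \left(4 - \left(\frac{1}{2} \cdot \frac{1}{4}\right)^{2} - 11 \cdot \frac{1}{2} \cdot \frac{1}{4}\right) = 39 \left(4 - \left(\frac{1}{8}\right)^{2} - \frac{11}{8}\right) = 39 \left(4 - \frac{1}{64} - \frac{11}{8}\right) = 39 \cdot \frac{167}{64} = \frac{6513}{64}$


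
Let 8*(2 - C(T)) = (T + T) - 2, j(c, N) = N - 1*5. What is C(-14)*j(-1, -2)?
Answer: -161/4 ≈ -40.250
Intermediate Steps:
j(c, N) = -5 + N (j(c, N) = N - 5 = -5 + N)
C(T) = 9/4 - T/4 (C(T) = 2 - ((T + T) - 2)/8 = 2 - (2*T - 2)/8 = 2 - (-2 + 2*T)/8 = 2 + (¼ - T/4) = 9/4 - T/4)
C(-14)*j(-1, -2) = (9/4 - ¼*(-14))*(-5 - 2) = (9/4 + 7/2)*(-7) = (23/4)*(-7) = -161/4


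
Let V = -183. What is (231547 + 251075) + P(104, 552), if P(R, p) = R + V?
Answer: 482543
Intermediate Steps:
P(R, p) = -183 + R (P(R, p) = R - 183 = -183 + R)
(231547 + 251075) + P(104, 552) = (231547 + 251075) + (-183 + 104) = 482622 - 79 = 482543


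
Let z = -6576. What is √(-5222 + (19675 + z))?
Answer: √7877 ≈ 88.752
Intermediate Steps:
√(-5222 + (19675 + z)) = √(-5222 + (19675 - 6576)) = √(-5222 + 13099) = √7877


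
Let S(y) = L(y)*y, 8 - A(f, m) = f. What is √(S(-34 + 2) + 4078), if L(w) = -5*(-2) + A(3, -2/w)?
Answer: √3598 ≈ 59.983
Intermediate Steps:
A(f, m) = 8 - f
L(w) = 15 (L(w) = -5*(-2) + (8 - 1*3) = 10 + (8 - 3) = 10 + 5 = 15)
S(y) = 15*y
√(S(-34 + 2) + 4078) = √(15*(-34 + 2) + 4078) = √(15*(-32) + 4078) = √(-480 + 4078) = √3598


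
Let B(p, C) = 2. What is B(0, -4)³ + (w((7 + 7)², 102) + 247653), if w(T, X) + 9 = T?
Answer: 247848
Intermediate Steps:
w(T, X) = -9 + T
B(0, -4)³ + (w((7 + 7)², 102) + 247653) = 2³ + ((-9 + (7 + 7)²) + 247653) = 8 + ((-9 + 14²) + 247653) = 8 + ((-9 + 196) + 247653) = 8 + (187 + 247653) = 8 + 247840 = 247848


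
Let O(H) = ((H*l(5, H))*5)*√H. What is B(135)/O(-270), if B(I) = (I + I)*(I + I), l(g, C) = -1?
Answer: -3*I*√30/5 ≈ -3.2863*I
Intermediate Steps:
B(I) = 4*I² (B(I) = (2*I)*(2*I) = 4*I²)
O(H) = -5*H^(3/2) (O(H) = ((H*(-1))*5)*√H = (-H*5)*√H = (-5*H)*√H = -5*H^(3/2))
B(135)/O(-270) = (4*135²)/((-(-4050)*I*√30)) = (4*18225)/((-(-4050)*I*√30)) = 72900/((4050*I*√30)) = 72900*(-I*√30/121500) = -3*I*√30/5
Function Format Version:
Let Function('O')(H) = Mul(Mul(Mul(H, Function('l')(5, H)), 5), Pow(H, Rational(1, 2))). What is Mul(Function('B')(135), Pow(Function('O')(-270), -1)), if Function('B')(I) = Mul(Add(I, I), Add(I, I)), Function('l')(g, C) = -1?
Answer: Mul(Rational(-3, 5), I, Pow(30, Rational(1, 2))) ≈ Mul(-3.2863, I)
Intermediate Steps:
Function('B')(I) = Mul(4, Pow(I, 2)) (Function('B')(I) = Mul(Mul(2, I), Mul(2, I)) = Mul(4, Pow(I, 2)))
Function('O')(H) = Mul(-5, Pow(H, Rational(3, 2))) (Function('O')(H) = Mul(Mul(Mul(H, -1), 5), Pow(H, Rational(1, 2))) = Mul(Mul(Mul(-1, H), 5), Pow(H, Rational(1, 2))) = Mul(Mul(-5, H), Pow(H, Rational(1, 2))) = Mul(-5, Pow(H, Rational(3, 2))))
Mul(Function('B')(135), Pow(Function('O')(-270), -1)) = Mul(Mul(4, Pow(135, 2)), Pow(Mul(-5, Pow(-270, Rational(3, 2))), -1)) = Mul(Mul(4, 18225), Pow(Mul(-5, Mul(-810, I, Pow(30, Rational(1, 2)))), -1)) = Mul(72900, Pow(Mul(4050, I, Pow(30, Rational(1, 2))), -1)) = Mul(72900, Mul(Rational(-1, 121500), I, Pow(30, Rational(1, 2)))) = Mul(Rational(-3, 5), I, Pow(30, Rational(1, 2)))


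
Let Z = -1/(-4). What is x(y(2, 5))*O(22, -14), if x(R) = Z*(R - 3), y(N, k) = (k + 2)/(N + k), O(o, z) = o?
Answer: -11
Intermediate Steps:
y(N, k) = (2 + k)/(N + k)
Z = ¼ (Z = -1*(-¼) = ¼ ≈ 0.25000)
x(R) = -¾ + R/4 (x(R) = (R - 3)/4 = (-3 + R)/4 = -¾ + R/4)
x(y(2, 5))*O(22, -14) = (-¾ + ((2 + 5)/(2 + 5))/4)*22 = (-¾ + (7/7)/4)*22 = (-¾ + ((⅐)*7)/4)*22 = (-¾ + (¼)*1)*22 = (-¾ + ¼)*22 = -½*22 = -11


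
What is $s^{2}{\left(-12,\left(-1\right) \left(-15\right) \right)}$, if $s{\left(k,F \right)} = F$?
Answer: $225$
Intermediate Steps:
$s^{2}{\left(-12,\left(-1\right) \left(-15\right) \right)} = \left(\left(-1\right) \left(-15\right)\right)^{2} = 15^{2} = 225$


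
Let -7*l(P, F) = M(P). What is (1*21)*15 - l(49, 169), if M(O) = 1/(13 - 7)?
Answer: 13231/42 ≈ 315.02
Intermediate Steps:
M(O) = 1/6
l(P, F) = -1/42 (l(P, F) = -1/7*1/6 = -1/42)
(1*21)*15 - l(49, 169) = (1*21)*15 - 1*(-1/42) = 21*15 + 1/42 = 315 + 1/42 = 13231/42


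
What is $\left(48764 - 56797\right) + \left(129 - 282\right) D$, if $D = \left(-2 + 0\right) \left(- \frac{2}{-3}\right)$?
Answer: $-7829$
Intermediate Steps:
$D = - \frac{4}{3}$ ($D = - 2 \left(\left(-2\right) \left(- \frac{1}{3}\right)\right) = \left(-2\right) \frac{2}{3} = - \frac{4}{3} \approx -1.3333$)
$\left(48764 - 56797\right) + \left(129 - 282\right) D = \left(48764 - 56797\right) + \left(129 - 282\right) \left(- \frac{4}{3}\right) = -8033 - -204 = -8033 + 204 = -7829$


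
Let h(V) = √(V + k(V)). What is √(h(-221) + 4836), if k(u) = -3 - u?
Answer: √(4836 + I*√3) ≈ 69.541 + 0.012*I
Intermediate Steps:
h(V) = I*√3 (h(V) = √(V + (-3 - V)) = √(-3) = I*√3)
√(h(-221) + 4836) = √(I*√3 + 4836) = √(4836 + I*√3)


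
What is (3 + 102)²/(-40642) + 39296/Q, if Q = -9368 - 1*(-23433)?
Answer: 206000201/81661390 ≈ 2.5226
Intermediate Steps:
Q = 14065 (Q = -9368 + 23433 = 14065)
(3 + 102)²/(-40642) + 39296/Q = (3 + 102)²/(-40642) + 39296/14065 = 105²*(-1/40642) + 39296*(1/14065) = 11025*(-1/40642) + 39296/14065 = -1575/5806 + 39296/14065 = 206000201/81661390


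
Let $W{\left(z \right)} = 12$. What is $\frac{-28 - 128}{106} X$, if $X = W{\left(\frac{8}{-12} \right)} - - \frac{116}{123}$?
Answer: $- \frac{41392}{2173} \approx -19.048$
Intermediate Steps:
$X = \frac{1592}{123}$ ($X = 12 - - \frac{116}{123} = 12 + \frac{116}{123} = \frac{1592}{123} \approx 12.943$)
$\frac{-28 - 128}{106} X = \frac{-28 - 128}{106} \cdot \frac{1592}{123} = \left(-156\right) \frac{1}{106} \cdot \frac{1592}{123} = \left(- \frac{78}{53}\right) \frac{1592}{123} = - \frac{41392}{2173}$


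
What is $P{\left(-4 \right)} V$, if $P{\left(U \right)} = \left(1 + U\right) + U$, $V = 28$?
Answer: $-196$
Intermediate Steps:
$P{\left(U \right)} = 1 + 2 U$
$P{\left(-4 \right)} V = \left(1 + 2 \left(-4\right)\right) 28 = \left(1 - 8\right) 28 = \left(-7\right) 28 = -196$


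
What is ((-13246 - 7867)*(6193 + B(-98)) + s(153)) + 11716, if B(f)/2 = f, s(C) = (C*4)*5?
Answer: -126599885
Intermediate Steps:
s(C) = 20*C (s(C) = (4*C)*5 = 20*C)
B(f) = 2*f
((-13246 - 7867)*(6193 + B(-98)) + s(153)) + 11716 = ((-13246 - 7867)*(6193 + 2*(-98)) + 20*153) + 11716 = (-21113*(6193 - 196) + 3060) + 11716 = (-21113*5997 + 3060) + 11716 = (-126614661 + 3060) + 11716 = -126611601 + 11716 = -126599885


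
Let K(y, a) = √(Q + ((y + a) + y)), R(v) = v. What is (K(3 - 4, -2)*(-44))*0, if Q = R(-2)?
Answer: 0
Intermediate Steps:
Q = -2
K(y, a) = √(-2 + a + 2*y) (K(y, a) = √(-2 + ((y + a) + y)) = √(-2 + ((a + y) + y)) = √(-2 + (a + 2*y)) = √(-2 + a + 2*y))
(K(3 - 4, -2)*(-44))*0 = (√(-2 - 2 + 2*(3 - 4))*(-44))*0 = (√(-2 - 2 + 2*(-1))*(-44))*0 = (√(-2 - 2 - 2)*(-44))*0 = (√(-6)*(-44))*0 = ((I*√6)*(-44))*0 = -44*I*√6*0 = 0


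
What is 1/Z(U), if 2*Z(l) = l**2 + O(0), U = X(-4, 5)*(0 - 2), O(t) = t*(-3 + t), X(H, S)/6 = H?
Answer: 1/1152 ≈ 0.00086806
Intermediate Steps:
X(H, S) = 6*H
U = 48 (U = (6*(-4))*(0 - 2) = -24*(-2) = 48)
Z(l) = l**2/2 (Z(l) = (l**2 + 0*(-3 + 0))/2 = (l**2 + 0*(-3))/2 = (l**2 + 0)/2 = l**2/2)
1/Z(U) = 1/((1/2)*48**2) = 1/((1/2)*2304) = 1/1152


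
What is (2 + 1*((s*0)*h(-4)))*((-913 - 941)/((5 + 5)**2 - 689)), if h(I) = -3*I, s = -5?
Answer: 3708/589 ≈ 6.2954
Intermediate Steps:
(2 + 1*((s*0)*h(-4)))*((-913 - 941)/((5 + 5)**2 - 689)) = (2 + 1*((-5*0)*(-3*(-4))))*((-913 - 941)/((5 + 5)**2 - 689)) = (2 + 1*(0*12))*(-1854/(10**2 - 689)) = (2 + 1*0)*(-1854/(100 - 689)) = (2 + 0)*(-1854/(-589)) = 2*(-1854*(-1/589)) = 2*(1854/589) = 3708/589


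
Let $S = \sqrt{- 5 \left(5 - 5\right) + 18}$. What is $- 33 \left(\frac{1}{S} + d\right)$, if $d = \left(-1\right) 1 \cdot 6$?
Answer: $198 - \frac{11 \sqrt{2}}{2} \approx 190.22$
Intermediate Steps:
$d = -6$ ($d = \left(-1\right) 6 = -6$)
$S = 3 \sqrt{2}$ ($S = \sqrt{\left(-5\right) 0 + 18} = \sqrt{0 + 18} = \sqrt{18} = 3 \sqrt{2} \approx 4.2426$)
$- 33 \left(\frac{1}{S} + d\right) = - 33 \left(\frac{1}{3 \sqrt{2}} - 6\right) = - 33 \left(\frac{\sqrt{2}}{6} - 6\right) = - 33 \left(-6 + \frac{\sqrt{2}}{6}\right) = 198 - \frac{11 \sqrt{2}}{2}$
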